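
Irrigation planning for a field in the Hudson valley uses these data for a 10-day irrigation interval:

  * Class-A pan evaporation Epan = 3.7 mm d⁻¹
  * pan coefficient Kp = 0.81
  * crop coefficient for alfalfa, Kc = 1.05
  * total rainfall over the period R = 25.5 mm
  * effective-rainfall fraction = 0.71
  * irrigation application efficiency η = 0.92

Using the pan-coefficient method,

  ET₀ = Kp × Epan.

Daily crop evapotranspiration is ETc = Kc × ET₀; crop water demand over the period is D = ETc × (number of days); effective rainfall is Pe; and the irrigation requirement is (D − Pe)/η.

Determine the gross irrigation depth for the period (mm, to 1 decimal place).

14.5 mm

ET₀ = 0.81 × 3.7 = 2.9970 mm/d
ETc = Kc × ET₀ = 1.05 × 2.9970 = 3.1469 mm/d
Crop demand D = ETc × 10 d = 3.1469 × 10 = 31.469 mm
Pe = 0.71 × 25.5 = 18.105 mm
D − Pe = 31.469 − 18.105 = 13.364 mm
Gross irrigation = 13.364 / 0.92 = 14.526 mm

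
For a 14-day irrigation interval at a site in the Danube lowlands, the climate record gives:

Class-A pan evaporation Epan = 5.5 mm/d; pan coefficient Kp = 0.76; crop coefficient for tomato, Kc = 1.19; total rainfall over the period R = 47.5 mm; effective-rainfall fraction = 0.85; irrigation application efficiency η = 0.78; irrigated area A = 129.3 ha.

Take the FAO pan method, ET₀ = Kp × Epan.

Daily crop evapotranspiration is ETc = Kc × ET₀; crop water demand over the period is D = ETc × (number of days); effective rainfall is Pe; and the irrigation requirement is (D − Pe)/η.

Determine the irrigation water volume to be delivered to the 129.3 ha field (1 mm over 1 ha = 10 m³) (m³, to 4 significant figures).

48510 m³

ET₀ = 0.76 × 5.5 = 4.1800 mm/d
ETc = Kc × ET₀ = 1.19 × 4.1800 = 4.9742 mm/d
Crop demand D = ETc × 14 d = 4.9742 × 14 = 69.639 mm
Pe = 0.85 × 47.5 = 40.375 mm
D − Pe = 69.639 − 40.375 = 29.264 mm
Gross irrigation = 29.264 / 0.78 = 37.518 mm
Volume = 37.518 mm × 129.3 ha × 10 = 48510.8 m³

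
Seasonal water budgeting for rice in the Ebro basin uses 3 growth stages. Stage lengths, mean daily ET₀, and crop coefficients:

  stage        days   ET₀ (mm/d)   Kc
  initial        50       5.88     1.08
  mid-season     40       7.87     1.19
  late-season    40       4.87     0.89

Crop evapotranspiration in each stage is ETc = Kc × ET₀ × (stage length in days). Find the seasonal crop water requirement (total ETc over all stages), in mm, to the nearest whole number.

866 mm

initial: 1.08 × 5.88 × 50 = 317.52 mm
mid-season: 1.19 × 7.87 × 40 = 374.61 mm
late-season: 0.89 × 4.87 × 40 = 173.37 mm
Seasonal total = 865.50 mm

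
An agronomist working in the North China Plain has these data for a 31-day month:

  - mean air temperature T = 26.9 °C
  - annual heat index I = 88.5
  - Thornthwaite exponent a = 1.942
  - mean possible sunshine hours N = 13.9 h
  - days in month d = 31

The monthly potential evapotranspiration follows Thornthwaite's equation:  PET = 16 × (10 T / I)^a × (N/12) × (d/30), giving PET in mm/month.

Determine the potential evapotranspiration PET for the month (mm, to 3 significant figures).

166 mm

10T/I = 10 × 26.9 / 88.5 = 3.0395
(10T/I)^a = 3.0395^1.942 = 8.6617
Uncorrected PET = 16 × 8.6617 = 138.587 mm
Correction = (N/12)(d/30) = (13.9/12)(31/30) = 1.1969
PET = 138.587 × 1.1969 = 165.875 mm/month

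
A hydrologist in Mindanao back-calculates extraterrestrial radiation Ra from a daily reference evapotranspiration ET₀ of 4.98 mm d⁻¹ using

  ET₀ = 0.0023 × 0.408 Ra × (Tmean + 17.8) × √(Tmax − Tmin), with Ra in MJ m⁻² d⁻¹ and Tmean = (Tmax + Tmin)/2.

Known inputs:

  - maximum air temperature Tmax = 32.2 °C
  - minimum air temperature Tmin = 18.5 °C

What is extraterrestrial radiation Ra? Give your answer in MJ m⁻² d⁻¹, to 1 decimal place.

33.2 MJ m⁻² d⁻¹

Tmean = (32.2+18.5)/2 = 25.35 °C; ΔT = 13.7
Ra = ET₀ / [0.0023 × 0.408 × (Tmean+17.8) × √ΔT]
   = 4.98 / (0.0023 × 0.408 × 43.15 × 3.7014) = 33.227 MJ m⁻² d⁻¹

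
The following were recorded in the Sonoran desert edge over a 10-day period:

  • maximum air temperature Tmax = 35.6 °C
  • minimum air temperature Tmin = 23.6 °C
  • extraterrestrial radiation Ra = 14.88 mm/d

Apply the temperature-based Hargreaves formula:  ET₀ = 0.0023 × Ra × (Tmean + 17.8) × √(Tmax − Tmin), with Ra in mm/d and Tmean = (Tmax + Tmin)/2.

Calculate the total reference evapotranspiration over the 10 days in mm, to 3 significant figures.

56.2 mm

Tmean = (35.6 + 23.6)/2 = 29.60 °C
ET₀ = 0.0023 × 14.88 × (29.60 + 17.8) × √12.0 = 0.0023 × 14.88 × 47.40 × 3.4641 = 5.6195 mm/d
Over 10 days: 5.6195 × 10 = 56.195 mm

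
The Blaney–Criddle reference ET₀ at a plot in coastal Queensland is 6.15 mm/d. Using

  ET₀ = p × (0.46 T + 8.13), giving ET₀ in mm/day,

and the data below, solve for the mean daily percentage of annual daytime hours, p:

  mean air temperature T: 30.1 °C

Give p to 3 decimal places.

0.280

p = ET₀ / (0.46 T + 8.13) = 6.15 / (0.46 × 30.1 + 8.13) = 6.15 / 21.976 = 0.2799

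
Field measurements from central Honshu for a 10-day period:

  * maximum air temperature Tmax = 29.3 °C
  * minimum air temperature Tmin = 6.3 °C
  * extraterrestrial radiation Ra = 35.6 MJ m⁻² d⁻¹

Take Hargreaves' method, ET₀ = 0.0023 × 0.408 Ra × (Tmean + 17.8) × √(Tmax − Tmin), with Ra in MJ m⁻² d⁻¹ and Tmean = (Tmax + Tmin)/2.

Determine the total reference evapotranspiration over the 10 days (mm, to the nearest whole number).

57 mm

Tmean = (29.3 + 6.3)/2 = 17.80 °C
0.408 Ra = 0.408 × 35.6 = 14.5248 mm/d equivalent
ET₀ = 0.0023 × 14.5248 × (17.80 + 17.8) × √23.0 = 0.0023 × 14.5248 × 35.60 × 4.7958 = 5.7036 mm/d
Over 10 days: 5.7036 × 10 = 57.036 mm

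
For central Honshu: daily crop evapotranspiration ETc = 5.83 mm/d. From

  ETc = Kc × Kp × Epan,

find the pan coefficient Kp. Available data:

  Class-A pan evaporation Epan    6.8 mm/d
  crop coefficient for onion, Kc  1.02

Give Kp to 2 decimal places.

0.84

ETc = Kc × Kp × Epan  ⇒  Kp = ETc / (Kc × Epan)
Kp = 5.83 / (1.02 × 6.8) = 5.83 / 6.936 = 0.8405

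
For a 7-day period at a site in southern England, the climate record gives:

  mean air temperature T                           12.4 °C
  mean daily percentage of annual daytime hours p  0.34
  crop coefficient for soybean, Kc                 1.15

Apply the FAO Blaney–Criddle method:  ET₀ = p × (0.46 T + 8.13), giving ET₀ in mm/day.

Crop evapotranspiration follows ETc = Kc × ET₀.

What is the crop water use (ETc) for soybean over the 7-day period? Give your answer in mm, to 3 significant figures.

37.9 mm

ET₀ = 0.34 × (0.46 × 12.4 + 8.13) = 0.34 × 13.834 = 4.7036 mm/d
ETc = Kc × ET₀ = 1.15 × 4.7036 = 5.4091 mm/d
Over 7 days: 5.4091 × 7 = 37.864 mm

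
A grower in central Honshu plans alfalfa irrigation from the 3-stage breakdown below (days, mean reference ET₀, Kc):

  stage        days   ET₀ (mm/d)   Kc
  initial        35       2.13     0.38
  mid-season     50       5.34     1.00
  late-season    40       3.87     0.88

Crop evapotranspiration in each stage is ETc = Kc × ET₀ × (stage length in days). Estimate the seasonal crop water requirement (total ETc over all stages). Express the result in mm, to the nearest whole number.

initial: 0.38 × 2.13 × 35 = 28.33 mm
mid-season: 1.00 × 5.34 × 50 = 267.00 mm
late-season: 0.88 × 3.87 × 40 = 136.22 mm
Seasonal total = 431.55 mm

432 mm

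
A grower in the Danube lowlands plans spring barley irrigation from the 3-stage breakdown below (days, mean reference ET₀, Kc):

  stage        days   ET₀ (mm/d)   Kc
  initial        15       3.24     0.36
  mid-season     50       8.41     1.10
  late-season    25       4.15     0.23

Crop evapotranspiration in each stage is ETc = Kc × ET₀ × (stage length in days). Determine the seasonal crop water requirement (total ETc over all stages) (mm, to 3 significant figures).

initial: 0.36 × 3.24 × 15 = 17.50 mm
mid-season: 1.10 × 8.41 × 50 = 462.55 mm
late-season: 0.23 × 4.15 × 25 = 23.86 mm
Seasonal total = 503.91 mm

504 mm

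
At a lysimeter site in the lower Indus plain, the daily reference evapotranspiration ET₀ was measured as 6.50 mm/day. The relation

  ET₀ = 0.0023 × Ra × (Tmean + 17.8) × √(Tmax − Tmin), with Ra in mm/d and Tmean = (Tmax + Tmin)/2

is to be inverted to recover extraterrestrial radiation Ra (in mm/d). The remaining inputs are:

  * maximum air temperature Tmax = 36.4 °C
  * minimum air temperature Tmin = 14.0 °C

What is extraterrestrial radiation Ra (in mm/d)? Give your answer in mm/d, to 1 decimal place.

13.9 mm/d

Tmean = 25.20 °C; √ΔT = 4.7329
Ra = ET₀ / [0.0023 × (Tmean+17.8) × √ΔT] = 6.50 / (0.0023 × 43.00 × 4.7329) = 13.886 mm/d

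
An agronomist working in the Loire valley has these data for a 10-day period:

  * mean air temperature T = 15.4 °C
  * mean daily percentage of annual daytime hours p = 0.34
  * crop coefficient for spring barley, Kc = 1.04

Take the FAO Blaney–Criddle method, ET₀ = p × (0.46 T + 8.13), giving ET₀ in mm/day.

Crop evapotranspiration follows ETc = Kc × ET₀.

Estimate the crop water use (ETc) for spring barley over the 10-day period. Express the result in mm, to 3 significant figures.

ET₀ = 0.34 × (0.46 × 15.4 + 8.13) = 0.34 × 15.214 = 5.1728 mm/d
ETc = Kc × ET₀ = 1.04 × 5.1728 = 5.3797 mm/d
Over 10 days: 5.3797 × 10 = 53.797 mm

53.8 mm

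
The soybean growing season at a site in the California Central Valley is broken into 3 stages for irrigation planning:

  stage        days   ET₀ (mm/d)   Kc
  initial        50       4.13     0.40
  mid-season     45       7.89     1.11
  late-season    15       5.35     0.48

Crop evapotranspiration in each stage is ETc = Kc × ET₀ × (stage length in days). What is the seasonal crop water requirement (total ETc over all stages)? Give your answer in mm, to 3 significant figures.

515 mm

initial: 0.40 × 4.13 × 50 = 82.60 mm
mid-season: 1.11 × 7.89 × 45 = 394.11 mm
late-season: 0.48 × 5.35 × 15 = 38.52 mm
Seasonal total = 515.23 mm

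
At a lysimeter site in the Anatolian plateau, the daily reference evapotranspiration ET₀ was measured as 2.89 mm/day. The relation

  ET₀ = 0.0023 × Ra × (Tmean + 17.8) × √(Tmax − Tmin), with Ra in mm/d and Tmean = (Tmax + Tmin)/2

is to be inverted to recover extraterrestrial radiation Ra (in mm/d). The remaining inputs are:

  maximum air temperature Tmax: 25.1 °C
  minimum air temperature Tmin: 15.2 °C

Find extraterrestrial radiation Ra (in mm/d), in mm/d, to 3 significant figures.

10.5 mm/d

Tmean = 20.15 °C; √ΔT = 3.1464
Ra = ET₀ / [0.0023 × (Tmean+17.8) × √ΔT] = 2.89 / (0.0023 × 37.95 × 3.1464) = 10.523 mm/d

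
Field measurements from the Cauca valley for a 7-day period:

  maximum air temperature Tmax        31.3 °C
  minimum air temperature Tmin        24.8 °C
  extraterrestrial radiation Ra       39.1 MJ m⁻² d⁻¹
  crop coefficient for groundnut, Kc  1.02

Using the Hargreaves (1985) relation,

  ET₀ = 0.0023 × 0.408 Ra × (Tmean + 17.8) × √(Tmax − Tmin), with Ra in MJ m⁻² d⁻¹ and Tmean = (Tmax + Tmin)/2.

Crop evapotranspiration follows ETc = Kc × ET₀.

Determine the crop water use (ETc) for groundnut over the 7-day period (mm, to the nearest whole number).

Tmean = (31.3 + 24.8)/2 = 28.05 °C
0.408 Ra = 0.408 × 39.1 = 15.9528 mm/d equivalent
ET₀ = 0.0023 × 15.9528 × (28.05 + 17.8) × √6.5 = 0.0023 × 15.9528 × 45.85 × 2.5495 = 4.2890 mm/d
ETc = Kc × ET₀ = 1.02 × 4.2890 = 4.3748 mm/d
Over 7 days: 4.3748 × 7 = 30.624 mm

31 mm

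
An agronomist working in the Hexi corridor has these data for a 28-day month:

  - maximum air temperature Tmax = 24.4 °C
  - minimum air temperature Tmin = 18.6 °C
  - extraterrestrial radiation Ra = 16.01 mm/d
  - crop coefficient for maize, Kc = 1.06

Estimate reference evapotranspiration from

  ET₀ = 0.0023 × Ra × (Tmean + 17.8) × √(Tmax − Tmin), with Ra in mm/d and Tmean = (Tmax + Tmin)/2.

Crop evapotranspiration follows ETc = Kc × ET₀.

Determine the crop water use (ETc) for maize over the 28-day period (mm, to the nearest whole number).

103 mm

Tmean = (24.4 + 18.6)/2 = 21.50 °C
ET₀ = 0.0023 × 16.01 × (21.50 + 17.8) × √5.8 = 0.0023 × 16.01 × 39.30 × 2.4083 = 3.4852 mm/d
ETc = Kc × ET₀ = 1.06 × 3.4852 = 3.6943 mm/d
Over 28 days: 3.6943 × 28 = 103.440 mm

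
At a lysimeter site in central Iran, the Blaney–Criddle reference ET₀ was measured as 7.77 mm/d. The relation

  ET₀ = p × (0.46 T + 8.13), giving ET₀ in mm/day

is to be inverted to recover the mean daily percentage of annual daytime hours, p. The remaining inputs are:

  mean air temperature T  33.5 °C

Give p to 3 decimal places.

0.330

p = ET₀ / (0.46 T + 8.13) = 7.77 / (0.46 × 33.5 + 8.13) = 7.77 / 23.540 = 0.3301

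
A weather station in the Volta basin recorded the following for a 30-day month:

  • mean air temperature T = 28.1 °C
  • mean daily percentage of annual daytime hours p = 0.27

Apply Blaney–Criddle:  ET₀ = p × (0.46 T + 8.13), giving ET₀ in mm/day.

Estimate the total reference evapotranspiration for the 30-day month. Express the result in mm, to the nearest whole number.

ET₀ = 0.27 × (0.46 × 28.1 + 8.13) = 0.27 × 21.056 = 5.6851 mm/d
Monthly total = 5.6851 × 30 = 170.553 mm

171 mm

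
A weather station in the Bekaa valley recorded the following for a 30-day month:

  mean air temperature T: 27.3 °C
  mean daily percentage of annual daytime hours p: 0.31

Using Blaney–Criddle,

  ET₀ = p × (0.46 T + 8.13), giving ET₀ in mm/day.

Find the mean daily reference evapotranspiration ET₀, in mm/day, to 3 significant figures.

ET₀ = 0.31 × (0.46 × 27.3 + 8.13) = 0.31 × 20.688 = 6.4133 mm/d

6.41 mm/day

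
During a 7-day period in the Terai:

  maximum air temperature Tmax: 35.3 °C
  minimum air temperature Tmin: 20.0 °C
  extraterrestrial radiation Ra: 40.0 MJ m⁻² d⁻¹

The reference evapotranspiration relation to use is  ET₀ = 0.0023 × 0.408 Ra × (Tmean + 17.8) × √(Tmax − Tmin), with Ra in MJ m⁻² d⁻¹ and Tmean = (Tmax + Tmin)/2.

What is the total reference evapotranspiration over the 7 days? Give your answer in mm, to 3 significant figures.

Tmean = (35.3 + 20.0)/2 = 27.65 °C
0.408 Ra = 0.408 × 40.0 = 16.3200 mm/d equivalent
ET₀ = 0.0023 × 16.3200 × (27.65 + 17.8) × √15.3 = 0.0023 × 16.3200 × 45.45 × 3.9115 = 6.6731 mm/d
Over 7 days: 6.6731 × 7 = 46.712 mm

46.7 mm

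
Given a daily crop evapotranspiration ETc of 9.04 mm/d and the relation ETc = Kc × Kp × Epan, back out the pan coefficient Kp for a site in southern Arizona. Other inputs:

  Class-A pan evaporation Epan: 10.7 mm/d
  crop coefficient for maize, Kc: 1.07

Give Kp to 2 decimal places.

ETc = Kc × Kp × Epan  ⇒  Kp = ETc / (Kc × Epan)
Kp = 9.04 / (1.07 × 10.7) = 9.04 / 11.449 = 0.7896

0.79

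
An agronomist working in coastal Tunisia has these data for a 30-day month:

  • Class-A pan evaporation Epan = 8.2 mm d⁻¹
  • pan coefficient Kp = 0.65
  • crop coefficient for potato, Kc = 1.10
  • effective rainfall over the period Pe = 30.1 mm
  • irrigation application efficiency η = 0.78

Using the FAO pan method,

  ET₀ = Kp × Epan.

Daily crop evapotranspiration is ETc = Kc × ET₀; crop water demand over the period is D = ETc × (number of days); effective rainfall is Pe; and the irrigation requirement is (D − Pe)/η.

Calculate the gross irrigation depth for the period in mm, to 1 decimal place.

ET₀ = 0.65 × 8.2 = 5.3300 mm/d
ETc = Kc × ET₀ = 1.10 × 5.3300 = 5.8630 mm/d
Crop demand D = ETc × 30 d = 5.8630 × 30 = 175.890 mm
D − Pe = 175.890 − 30.1 = 145.790 mm
Gross irrigation = 145.790 / 0.78 = 186.910 mm

186.9 mm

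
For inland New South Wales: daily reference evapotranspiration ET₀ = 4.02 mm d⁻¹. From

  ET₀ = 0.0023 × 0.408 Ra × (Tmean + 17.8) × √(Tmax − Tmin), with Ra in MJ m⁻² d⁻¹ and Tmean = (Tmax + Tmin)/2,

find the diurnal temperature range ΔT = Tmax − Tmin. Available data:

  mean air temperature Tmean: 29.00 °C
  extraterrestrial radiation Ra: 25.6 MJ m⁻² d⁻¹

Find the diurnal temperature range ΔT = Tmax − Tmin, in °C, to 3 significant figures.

√ΔT = ET₀ / [0.0023 × 0.408 × Ra × (Tmean+17.8)] = 4.02 / (0.0023 × 10.4448 × 46.80) = 3.5756
ΔT = 3.5756² = 12.785 °C

12.8 °C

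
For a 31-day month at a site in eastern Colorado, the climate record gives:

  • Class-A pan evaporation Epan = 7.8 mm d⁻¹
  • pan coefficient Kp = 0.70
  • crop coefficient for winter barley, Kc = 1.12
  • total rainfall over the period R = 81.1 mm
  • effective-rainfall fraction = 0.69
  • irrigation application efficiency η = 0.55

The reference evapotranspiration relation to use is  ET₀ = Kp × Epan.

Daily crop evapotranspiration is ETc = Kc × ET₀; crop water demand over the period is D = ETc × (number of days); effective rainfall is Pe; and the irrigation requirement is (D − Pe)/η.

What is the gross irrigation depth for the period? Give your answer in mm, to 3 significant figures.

ET₀ = 0.70 × 7.8 = 5.4600 mm/d
ETc = Kc × ET₀ = 1.12 × 5.4600 = 6.1152 mm/d
Crop demand D = ETc × 31 d = 6.1152 × 31 = 189.571 mm
Pe = 0.69 × 81.1 = 55.959 mm
D − Pe = 189.571 − 55.959 = 133.612 mm
Gross irrigation = 133.612 / 0.55 = 242.931 mm

243 mm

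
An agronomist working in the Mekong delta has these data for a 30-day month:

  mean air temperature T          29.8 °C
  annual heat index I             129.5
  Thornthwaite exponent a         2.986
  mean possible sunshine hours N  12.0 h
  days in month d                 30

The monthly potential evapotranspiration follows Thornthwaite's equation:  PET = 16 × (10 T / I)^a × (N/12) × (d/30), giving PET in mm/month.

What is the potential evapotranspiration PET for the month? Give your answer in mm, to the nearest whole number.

10T/I = 10 × 29.8 / 129.5 = 2.3012
(10T/I)^a = 2.3012^2.986 = 12.0447
Uncorrected PET = 16 × 12.0447 = 192.715 mm
Correction = (N/12)(d/30) = (12.0/12)(30/30) = 1.0000
PET = 192.715 × 1.0000 = 192.715 mm/month

193 mm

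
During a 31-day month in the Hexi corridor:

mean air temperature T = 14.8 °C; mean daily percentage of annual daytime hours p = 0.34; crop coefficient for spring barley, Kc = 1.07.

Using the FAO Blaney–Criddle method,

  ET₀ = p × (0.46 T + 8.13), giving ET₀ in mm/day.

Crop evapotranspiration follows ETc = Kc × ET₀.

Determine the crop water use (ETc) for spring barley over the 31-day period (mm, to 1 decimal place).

ET₀ = 0.34 × (0.46 × 14.8 + 8.13) = 0.34 × 14.938 = 5.0789 mm/d
ETc = Kc × ET₀ = 1.07 × 5.0789 = 5.4344 mm/d
Over 31 days: 5.4344 × 31 = 168.466 mm

168.5 mm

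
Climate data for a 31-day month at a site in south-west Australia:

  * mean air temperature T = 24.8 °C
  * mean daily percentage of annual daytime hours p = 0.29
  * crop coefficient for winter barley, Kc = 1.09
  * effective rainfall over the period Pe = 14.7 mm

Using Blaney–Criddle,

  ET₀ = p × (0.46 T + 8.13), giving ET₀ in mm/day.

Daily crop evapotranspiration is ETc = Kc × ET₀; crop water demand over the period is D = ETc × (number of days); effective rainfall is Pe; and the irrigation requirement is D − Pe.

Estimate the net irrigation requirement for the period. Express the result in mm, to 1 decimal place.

ET₀ = 0.29 × (0.46 × 24.8 + 8.13) = 0.29 × 19.538 = 5.6660 mm/d
ETc = Kc × ET₀ = 1.09 × 5.6660 = 6.1759 mm/d
Crop demand D = ETc × 31 d = 6.1759 × 31 = 191.453 mm
D − Pe = 191.453 − 14.7 = 176.753 mm

176.8 mm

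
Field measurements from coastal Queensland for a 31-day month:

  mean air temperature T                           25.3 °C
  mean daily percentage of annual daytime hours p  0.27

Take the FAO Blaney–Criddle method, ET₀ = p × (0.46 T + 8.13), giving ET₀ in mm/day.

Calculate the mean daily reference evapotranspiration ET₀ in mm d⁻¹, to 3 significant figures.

ET₀ = 0.27 × (0.46 × 25.3 + 8.13) = 0.27 × 19.768 = 5.3374 mm/d

5.34 mm d⁻¹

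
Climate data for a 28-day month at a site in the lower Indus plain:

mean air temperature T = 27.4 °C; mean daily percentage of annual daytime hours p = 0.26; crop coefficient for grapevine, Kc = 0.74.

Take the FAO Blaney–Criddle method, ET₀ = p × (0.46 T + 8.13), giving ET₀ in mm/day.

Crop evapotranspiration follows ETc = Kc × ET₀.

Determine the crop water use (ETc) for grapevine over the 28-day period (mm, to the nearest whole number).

ET₀ = 0.26 × (0.46 × 27.4 + 8.13) = 0.26 × 20.734 = 5.3908 mm/d
ETc = Kc × ET₀ = 0.74 × 5.3908 = 3.9892 mm/d
Over 28 days: 3.9892 × 28 = 111.698 mm

112 mm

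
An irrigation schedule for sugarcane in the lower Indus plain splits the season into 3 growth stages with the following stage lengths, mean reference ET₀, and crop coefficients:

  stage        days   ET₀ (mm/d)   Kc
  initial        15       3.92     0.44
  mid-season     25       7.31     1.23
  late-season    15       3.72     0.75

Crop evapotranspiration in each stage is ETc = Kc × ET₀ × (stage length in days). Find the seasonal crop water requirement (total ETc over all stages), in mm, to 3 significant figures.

initial: 0.44 × 3.92 × 15 = 25.87 mm
mid-season: 1.23 × 7.31 × 25 = 224.78 mm
late-season: 0.75 × 3.72 × 15 = 41.85 mm
Seasonal total = 292.50 mm

293 mm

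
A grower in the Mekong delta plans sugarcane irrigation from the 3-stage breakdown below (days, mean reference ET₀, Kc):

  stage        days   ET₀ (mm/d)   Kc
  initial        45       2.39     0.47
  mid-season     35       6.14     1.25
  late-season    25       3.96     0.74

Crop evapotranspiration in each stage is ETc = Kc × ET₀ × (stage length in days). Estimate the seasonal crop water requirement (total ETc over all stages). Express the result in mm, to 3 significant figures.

initial: 0.47 × 2.39 × 45 = 50.55 mm
mid-season: 1.25 × 6.14 × 35 = 268.63 mm
late-season: 0.74 × 3.96 × 25 = 73.26 mm
Seasonal total = 392.44 mm

392 mm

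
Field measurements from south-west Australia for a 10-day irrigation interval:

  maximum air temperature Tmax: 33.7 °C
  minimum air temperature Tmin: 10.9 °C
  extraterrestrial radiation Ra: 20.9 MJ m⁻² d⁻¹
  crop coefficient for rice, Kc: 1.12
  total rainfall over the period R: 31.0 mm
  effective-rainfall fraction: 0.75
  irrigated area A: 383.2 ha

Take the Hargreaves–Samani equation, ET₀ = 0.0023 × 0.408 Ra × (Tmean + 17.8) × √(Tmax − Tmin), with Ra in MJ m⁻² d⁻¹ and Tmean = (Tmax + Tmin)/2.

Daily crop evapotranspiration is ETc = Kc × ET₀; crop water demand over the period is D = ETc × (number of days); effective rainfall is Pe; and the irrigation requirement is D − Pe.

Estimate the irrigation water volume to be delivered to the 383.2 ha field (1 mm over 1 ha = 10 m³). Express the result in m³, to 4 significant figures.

72080 m³

Tmean = (33.7 + 10.9)/2 = 22.30 °C
0.408 Ra = 0.408 × 20.9 = 8.5272 mm/d equivalent
ET₀ = 0.0023 × 8.5272 × (22.30 + 17.8) × √22.8 = 0.0023 × 8.5272 × 40.10 × 4.7749 = 3.7553 mm/d
ETc = Kc × ET₀ = 1.12 × 3.7553 = 4.2059 mm/d
Crop demand D = ETc × 10 d = 4.2059 × 10 = 42.059 mm
Pe = 0.75 × 31.0 = 23.250 mm
D − Pe = 42.059 − 23.250 = 18.809 mm
Volume = 18.809 mm × 383.2 ha × 10 = 72076.1 m³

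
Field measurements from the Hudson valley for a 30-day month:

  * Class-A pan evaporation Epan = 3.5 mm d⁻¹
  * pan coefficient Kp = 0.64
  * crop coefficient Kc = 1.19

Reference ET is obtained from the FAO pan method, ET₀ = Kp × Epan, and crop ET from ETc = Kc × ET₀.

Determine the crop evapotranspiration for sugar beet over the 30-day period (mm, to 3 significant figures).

80.0 mm

ET₀ = 0.64 × 3.5 = 2.2400 mm/d
ETc = Kc × ET₀ = 1.19 × 2.2400 = 2.6656 mm/d
Over 30 days: 2.6656 × 30 = 79.968 mm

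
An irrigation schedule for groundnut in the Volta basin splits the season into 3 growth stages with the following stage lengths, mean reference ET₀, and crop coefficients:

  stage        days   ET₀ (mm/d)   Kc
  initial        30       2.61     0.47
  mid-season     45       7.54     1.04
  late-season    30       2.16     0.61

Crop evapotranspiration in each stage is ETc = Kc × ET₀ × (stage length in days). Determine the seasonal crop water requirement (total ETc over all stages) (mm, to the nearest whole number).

429 mm

initial: 0.47 × 2.61 × 30 = 36.80 mm
mid-season: 1.04 × 7.54 × 45 = 352.87 mm
late-season: 0.61 × 2.16 × 30 = 39.53 mm
Seasonal total = 429.20 mm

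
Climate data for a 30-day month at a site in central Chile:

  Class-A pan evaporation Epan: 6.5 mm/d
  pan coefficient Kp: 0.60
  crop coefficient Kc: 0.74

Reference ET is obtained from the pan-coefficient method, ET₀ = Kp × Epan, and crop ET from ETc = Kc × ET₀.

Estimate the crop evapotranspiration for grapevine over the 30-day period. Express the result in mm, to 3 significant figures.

ET₀ = 0.60 × 6.5 = 3.9000 mm/d
ETc = Kc × ET₀ = 0.74 × 3.9000 = 2.8860 mm/d
Over 30 days: 2.8860 × 30 = 86.580 mm

86.6 mm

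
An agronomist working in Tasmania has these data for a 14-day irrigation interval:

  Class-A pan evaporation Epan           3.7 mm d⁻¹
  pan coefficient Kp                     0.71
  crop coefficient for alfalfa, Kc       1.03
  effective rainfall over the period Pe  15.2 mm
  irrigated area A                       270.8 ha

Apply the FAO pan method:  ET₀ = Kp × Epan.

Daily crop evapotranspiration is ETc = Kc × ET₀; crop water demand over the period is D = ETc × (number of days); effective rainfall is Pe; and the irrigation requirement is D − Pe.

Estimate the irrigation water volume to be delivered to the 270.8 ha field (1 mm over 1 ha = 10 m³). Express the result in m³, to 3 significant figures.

61400 m³

ET₀ = 0.71 × 3.7 = 2.6270 mm/d
ETc = Kc × ET₀ = 1.03 × 2.6270 = 2.7058 mm/d
Crop demand D = ETc × 14 d = 2.7058 × 14 = 37.881 mm
D − Pe = 37.881 − 15.2 = 22.681 mm
Volume = 22.681 mm × 270.8 ha × 10 = 61420.1 m³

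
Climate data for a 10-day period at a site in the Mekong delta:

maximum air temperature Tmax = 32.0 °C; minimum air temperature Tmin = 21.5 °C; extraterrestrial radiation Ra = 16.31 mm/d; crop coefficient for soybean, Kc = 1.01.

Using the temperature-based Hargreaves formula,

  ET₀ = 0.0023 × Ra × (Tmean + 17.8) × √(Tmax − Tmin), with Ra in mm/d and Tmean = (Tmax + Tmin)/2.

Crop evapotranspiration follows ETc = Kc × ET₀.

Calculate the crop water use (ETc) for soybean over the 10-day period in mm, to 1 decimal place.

Tmean = (32.0 + 21.5)/2 = 26.75 °C
ET₀ = 0.0023 × 16.31 × (26.75 + 17.8) × √10.5 = 0.0023 × 16.31 × 44.55 × 3.2404 = 5.4154 mm/d
ETc = Kc × ET₀ = 1.01 × 5.4154 = 5.4696 mm/d
Over 10 days: 5.4696 × 10 = 54.696 mm

54.7 mm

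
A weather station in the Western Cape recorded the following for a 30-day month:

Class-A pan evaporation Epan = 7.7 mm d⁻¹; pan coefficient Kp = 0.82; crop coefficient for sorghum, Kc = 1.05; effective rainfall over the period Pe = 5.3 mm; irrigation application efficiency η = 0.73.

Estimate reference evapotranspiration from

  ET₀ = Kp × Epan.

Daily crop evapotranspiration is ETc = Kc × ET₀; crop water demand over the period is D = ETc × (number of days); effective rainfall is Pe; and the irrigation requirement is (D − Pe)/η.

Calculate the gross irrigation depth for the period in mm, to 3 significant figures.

ET₀ = 0.82 × 7.7 = 6.3140 mm/d
ETc = Kc × ET₀ = 1.05 × 6.3140 = 6.6297 mm/d
Crop demand D = ETc × 30 d = 6.6297 × 30 = 198.891 mm
D − Pe = 198.891 − 5.3 = 193.591 mm
Gross irrigation = 193.591 / 0.73 = 265.193 mm

265 mm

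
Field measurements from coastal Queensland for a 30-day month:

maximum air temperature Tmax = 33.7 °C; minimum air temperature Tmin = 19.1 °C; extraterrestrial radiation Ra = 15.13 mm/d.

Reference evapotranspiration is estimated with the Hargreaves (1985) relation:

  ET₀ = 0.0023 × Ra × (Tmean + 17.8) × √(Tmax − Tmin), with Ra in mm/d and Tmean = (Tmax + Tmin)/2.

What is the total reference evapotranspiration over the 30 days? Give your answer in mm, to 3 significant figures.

Tmean = (33.7 + 19.1)/2 = 26.40 °C
ET₀ = 0.0023 × 15.13 × (26.40 + 17.8) × √14.6 = 0.0023 × 15.13 × 44.20 × 3.8210 = 5.8771 mm/d
Over 30 days: 5.8771 × 30 = 176.313 mm

176 mm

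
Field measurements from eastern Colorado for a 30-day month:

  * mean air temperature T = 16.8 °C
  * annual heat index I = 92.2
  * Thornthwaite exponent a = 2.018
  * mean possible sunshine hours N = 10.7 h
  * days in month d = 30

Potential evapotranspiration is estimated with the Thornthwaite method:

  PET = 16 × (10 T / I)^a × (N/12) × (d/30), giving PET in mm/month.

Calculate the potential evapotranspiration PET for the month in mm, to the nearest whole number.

48 mm

10T/I = 10 × 16.8 / 92.2 = 1.8221
(10T/I)^a = 1.8221^2.018 = 3.3561
Uncorrected PET = 16 × 3.3561 = 53.698 mm
Correction = (N/12)(d/30) = (10.7/12)(30/30) = 0.8917
PET = 53.698 × 0.8917 = 47.883 mm/month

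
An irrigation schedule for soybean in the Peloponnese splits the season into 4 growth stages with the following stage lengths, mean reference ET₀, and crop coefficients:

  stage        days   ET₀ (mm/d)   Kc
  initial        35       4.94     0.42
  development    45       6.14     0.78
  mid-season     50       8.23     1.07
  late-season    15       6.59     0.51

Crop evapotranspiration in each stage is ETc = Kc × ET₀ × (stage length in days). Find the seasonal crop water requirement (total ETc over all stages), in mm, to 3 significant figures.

initial: 0.42 × 4.94 × 35 = 72.62 mm
development: 0.78 × 6.14 × 45 = 215.51 mm
mid-season: 1.07 × 8.23 × 50 = 440.31 mm
late-season: 0.51 × 6.59 × 15 = 50.41 mm
Seasonal total = 778.85 mm

779 mm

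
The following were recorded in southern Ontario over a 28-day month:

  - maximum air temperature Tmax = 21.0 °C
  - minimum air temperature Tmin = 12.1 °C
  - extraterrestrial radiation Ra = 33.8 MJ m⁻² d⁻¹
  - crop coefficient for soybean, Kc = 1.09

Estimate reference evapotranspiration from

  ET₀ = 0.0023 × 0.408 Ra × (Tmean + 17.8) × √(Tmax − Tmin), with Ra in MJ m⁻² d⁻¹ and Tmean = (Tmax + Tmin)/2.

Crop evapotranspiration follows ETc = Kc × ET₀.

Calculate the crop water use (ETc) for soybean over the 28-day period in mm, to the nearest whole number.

99 mm

Tmean = (21.0 + 12.1)/2 = 16.55 °C
0.408 Ra = 0.408 × 33.8 = 13.7904 mm/d equivalent
ET₀ = 0.0023 × 13.7904 × (16.55 + 17.8) × √8.9 = 0.0023 × 13.7904 × 34.35 × 2.9833 = 3.2503 mm/d
ETc = Kc × ET₀ = 1.09 × 3.2503 = 3.5428 mm/d
Over 28 days: 3.5428 × 28 = 99.198 mm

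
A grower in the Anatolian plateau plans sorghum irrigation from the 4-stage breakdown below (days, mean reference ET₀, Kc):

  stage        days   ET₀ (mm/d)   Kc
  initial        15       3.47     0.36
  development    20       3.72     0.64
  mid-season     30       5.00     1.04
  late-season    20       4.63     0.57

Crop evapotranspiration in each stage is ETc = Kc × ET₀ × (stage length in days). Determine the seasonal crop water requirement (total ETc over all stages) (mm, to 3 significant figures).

initial: 0.36 × 3.47 × 15 = 18.74 mm
development: 0.64 × 3.72 × 20 = 47.62 mm
mid-season: 1.04 × 5.00 × 30 = 156.00 mm
late-season: 0.57 × 4.63 × 20 = 52.78 mm
Seasonal total = 275.14 mm

275 mm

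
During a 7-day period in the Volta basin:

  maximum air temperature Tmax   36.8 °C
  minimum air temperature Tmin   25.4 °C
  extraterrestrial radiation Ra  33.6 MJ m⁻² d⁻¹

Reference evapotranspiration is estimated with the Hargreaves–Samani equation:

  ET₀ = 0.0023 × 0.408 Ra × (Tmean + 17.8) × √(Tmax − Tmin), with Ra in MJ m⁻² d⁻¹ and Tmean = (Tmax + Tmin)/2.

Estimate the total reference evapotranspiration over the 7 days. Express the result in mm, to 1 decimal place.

36.4 mm

Tmean = (36.8 + 25.4)/2 = 31.10 °C
0.408 Ra = 0.408 × 33.6 = 13.7088 mm/d equivalent
ET₀ = 0.0023 × 13.7088 × (31.10 + 17.8) × √11.4 = 0.0023 × 13.7088 × 48.90 × 3.3764 = 5.2058 mm/d
Over 7 days: 5.2058 × 7 = 36.441 mm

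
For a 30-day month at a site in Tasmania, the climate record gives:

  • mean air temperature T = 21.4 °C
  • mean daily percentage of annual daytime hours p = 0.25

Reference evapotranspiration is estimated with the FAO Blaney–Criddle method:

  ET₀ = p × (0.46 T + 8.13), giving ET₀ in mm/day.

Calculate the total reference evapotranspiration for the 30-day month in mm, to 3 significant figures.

ET₀ = 0.25 × (0.46 × 21.4 + 8.13) = 0.25 × 17.974 = 4.4935 mm/d
Monthly total = 4.4935 × 30 = 134.805 mm

135 mm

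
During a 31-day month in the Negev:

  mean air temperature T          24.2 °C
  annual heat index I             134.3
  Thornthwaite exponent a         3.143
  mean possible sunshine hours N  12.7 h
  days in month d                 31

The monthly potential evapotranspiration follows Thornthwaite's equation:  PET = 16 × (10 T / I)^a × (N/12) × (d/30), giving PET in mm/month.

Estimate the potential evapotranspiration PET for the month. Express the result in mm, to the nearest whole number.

111 mm

10T/I = 10 × 24.2 / 134.3 = 1.8019
(10T/I)^a = 1.8019^3.143 = 6.3645
Uncorrected PET = 16 × 6.3645 = 101.832 mm
Correction = (N/12)(d/30) = (12.7/12)(31/30) = 1.0936
PET = 101.832 × 1.0936 = 111.363 mm/month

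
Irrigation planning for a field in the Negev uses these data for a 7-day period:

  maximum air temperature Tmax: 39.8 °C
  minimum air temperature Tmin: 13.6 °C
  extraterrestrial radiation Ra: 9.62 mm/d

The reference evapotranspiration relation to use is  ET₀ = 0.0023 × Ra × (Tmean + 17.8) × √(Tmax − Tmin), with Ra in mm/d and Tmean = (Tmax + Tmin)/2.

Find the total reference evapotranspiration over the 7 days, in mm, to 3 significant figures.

35.3 mm

Tmean = (39.8 + 13.6)/2 = 26.70 °C
ET₀ = 0.0023 × 9.62 × (26.70 + 17.8) × √26.2 = 0.0023 × 9.62 × 44.50 × 5.1186 = 5.0398 mm/d
Over 7 days: 5.0398 × 7 = 35.279 mm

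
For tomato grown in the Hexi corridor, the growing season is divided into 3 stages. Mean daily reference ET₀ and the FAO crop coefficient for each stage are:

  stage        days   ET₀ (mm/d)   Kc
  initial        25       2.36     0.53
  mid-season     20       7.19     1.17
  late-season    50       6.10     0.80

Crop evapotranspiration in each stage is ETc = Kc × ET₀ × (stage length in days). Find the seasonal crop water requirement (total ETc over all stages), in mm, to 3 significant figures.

444 mm

initial: 0.53 × 2.36 × 25 = 31.27 mm
mid-season: 1.17 × 7.19 × 20 = 168.25 mm
late-season: 0.80 × 6.10 × 50 = 244.00 mm
Seasonal total = 443.52 mm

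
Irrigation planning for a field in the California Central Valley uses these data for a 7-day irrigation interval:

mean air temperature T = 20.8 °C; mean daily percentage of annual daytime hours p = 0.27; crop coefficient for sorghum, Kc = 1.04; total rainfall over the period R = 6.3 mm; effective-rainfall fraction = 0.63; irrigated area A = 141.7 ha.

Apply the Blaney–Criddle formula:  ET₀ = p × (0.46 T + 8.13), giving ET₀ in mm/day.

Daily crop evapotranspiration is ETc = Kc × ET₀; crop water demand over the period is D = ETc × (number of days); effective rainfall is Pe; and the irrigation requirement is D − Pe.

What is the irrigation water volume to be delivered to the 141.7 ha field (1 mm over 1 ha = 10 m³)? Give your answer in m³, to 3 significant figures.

ET₀ = 0.27 × (0.46 × 20.8 + 8.13) = 0.27 × 17.698 = 4.7785 mm/d
ETc = Kc × ET₀ = 1.04 × 4.7785 = 4.9696 mm/d
Crop demand D = ETc × 7 d = 4.9696 × 7 = 34.787 mm
Pe = 0.63 × 6.3 = 3.969 mm
D − Pe = 34.787 − 3.969 = 30.818 mm
Volume = 30.818 mm × 141.7 ha × 10 = 43669.1 m³

43700 m³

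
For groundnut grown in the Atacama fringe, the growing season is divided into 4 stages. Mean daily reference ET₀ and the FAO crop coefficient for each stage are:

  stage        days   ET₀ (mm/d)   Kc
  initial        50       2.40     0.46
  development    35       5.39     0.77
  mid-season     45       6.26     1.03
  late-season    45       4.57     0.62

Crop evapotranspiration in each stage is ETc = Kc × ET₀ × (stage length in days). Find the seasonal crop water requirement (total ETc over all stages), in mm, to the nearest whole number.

618 mm

initial: 0.46 × 2.40 × 50 = 55.20 mm
development: 0.77 × 5.39 × 35 = 145.26 mm
mid-season: 1.03 × 6.26 × 45 = 290.15 mm
late-season: 0.62 × 4.57 × 45 = 127.50 mm
Seasonal total = 618.11 mm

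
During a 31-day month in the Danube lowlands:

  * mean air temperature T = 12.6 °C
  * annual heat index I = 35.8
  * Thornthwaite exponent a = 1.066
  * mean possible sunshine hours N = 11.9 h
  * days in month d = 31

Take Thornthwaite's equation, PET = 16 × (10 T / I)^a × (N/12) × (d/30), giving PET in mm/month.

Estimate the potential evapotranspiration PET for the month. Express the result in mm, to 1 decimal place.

62.7 mm

10T/I = 10 × 12.6 / 35.8 = 3.5196
(10T/I)^a = 3.5196^1.066 = 3.8244
Uncorrected PET = 16 × 3.8244 = 61.190 mm
Correction = (N/12)(d/30) = (11.9/12)(31/30) = 1.0247
PET = 61.190 × 1.0247 = 62.701 mm/month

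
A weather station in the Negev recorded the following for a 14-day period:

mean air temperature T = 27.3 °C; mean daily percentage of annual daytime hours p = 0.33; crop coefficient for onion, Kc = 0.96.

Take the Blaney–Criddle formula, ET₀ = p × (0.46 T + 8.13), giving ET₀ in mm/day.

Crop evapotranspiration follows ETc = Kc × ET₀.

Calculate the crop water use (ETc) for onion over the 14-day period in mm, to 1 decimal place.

91.8 mm

ET₀ = 0.33 × (0.46 × 27.3 + 8.13) = 0.33 × 20.688 = 6.8270 mm/d
ETc = Kc × ET₀ = 0.96 × 6.8270 = 6.5539 mm/d
Over 14 days: 6.5539 × 14 = 91.755 mm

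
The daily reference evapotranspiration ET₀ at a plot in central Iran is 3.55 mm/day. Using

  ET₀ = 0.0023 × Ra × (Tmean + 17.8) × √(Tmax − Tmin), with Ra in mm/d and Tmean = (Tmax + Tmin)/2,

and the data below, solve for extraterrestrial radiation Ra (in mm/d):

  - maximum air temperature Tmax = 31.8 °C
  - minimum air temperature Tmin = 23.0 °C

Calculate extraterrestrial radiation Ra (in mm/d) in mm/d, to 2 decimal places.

11.51 mm/d

Tmean = 27.40 °C; √ΔT = 2.9665
Ra = ET₀ / [0.0023 × (Tmean+17.8) × √ΔT] = 3.55 / (0.0023 × 45.20 × 2.9665) = 11.511 mm/d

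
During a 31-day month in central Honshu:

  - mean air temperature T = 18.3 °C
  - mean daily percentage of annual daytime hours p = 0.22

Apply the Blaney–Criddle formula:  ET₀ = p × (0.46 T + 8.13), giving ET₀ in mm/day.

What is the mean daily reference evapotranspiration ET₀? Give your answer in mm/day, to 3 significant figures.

3.64 mm/day

ET₀ = 0.22 × (0.46 × 18.3 + 8.13) = 0.22 × 16.548 = 3.6406 mm/d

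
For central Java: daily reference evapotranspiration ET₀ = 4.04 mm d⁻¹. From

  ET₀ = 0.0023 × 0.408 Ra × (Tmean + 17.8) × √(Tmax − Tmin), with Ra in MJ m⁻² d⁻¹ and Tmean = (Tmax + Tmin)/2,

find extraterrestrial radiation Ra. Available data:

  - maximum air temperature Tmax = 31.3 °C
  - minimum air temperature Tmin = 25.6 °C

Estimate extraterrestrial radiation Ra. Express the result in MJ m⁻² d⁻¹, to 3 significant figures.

39.0 MJ m⁻² d⁻¹

Tmean = (31.3+25.6)/2 = 28.45 °C; ΔT = 5.7
Ra = ET₀ / [0.0023 × 0.408 × (Tmean+17.8) × √ΔT]
   = 4.04 / (0.0023 × 0.408 × 46.25 × 2.3875) = 38.989 MJ m⁻² d⁻¹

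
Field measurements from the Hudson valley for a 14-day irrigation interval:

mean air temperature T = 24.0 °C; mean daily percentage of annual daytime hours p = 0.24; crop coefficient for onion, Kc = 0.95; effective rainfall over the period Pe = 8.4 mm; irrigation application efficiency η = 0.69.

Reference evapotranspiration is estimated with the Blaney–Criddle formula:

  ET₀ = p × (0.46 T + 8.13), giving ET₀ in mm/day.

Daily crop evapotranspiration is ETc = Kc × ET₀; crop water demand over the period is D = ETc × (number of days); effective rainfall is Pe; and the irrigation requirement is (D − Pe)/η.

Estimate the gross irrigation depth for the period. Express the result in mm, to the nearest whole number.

77 mm

ET₀ = 0.24 × (0.46 × 24.0 + 8.13) = 0.24 × 19.170 = 4.6008 mm/d
ETc = Kc × ET₀ = 0.95 × 4.6008 = 4.3708 mm/d
Crop demand D = ETc × 14 d = 4.3708 × 14 = 61.191 mm
D − Pe = 61.191 − 8.4 = 52.791 mm
Gross irrigation = 52.791 / 0.69 = 76.509 mm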